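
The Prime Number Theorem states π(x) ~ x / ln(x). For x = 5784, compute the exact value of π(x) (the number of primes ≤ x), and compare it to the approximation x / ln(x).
π(5784) = 759;  x/ln(x) ≈ 667.68;  relative error ≈ 12.03%.

Directly count primes up to 5784: π(5784) = 759. The PNT approximation gives 5784/ln(5784) ≈ 5784/8.66285 ≈ 667.68. Relative error (π(x) − x/ln(x)) / π(x) ≈ 12.03%; the approximation is known to undercount slightly (Li(x) is a better estimate).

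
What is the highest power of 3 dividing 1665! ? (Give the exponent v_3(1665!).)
v_3(1665!) = 829

Legendre's formula: v_p(n!) = Σ_{k ≥ 1} ⌊n / p^k⌋. For p = 3, n = 1665, the terms are:
  ⌊1665/3^1⌋ = ⌊1665/3⌋ = 555
  ⌊1665/3^2⌋ = ⌊1665/9⌋ = 185
  ⌊1665/3^3⌋ = ⌊1665/27⌋ = 61
  ⌊1665/3^4⌋ = ⌊1665/81⌋ = 20
  ⌊1665/3^5⌋ = ⌊1665/243⌋ = 6
  ⌊1665/3^6⌋ = ⌊1665/729⌋ = 2
(the next term ⌊1665/3^7⌋ = 0, terminating the sum). Summing: v_3(1665!) = 555 + 185 + 61 + 20 + 6 + 2 = 829.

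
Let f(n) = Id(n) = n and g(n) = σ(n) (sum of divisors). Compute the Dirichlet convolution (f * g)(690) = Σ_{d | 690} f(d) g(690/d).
(Id * σ)(690) = 18095

Divisors of 690: [1, 2, 3, 5, 6, 10, 15, 23, 30, 46, 69, 115, 138, 230, 345, 690]. For each d | 690:
  d = 1: Id(1) · σ(690/1) = 1 · 1728 = 1728
  d = 2: Id(2) · σ(690/2) = 2 · 576 = 1152
  d = 3: Id(3) · σ(690/3) = 3 · 432 = 1296
  d = 5: Id(5) · σ(690/5) = 5 · 288 = 1440
  d = 6: Id(6) · σ(690/6) = 6 · 144 = 864
  d = 10: Id(10) · σ(690/10) = 10 · 96 = 960
  d = 15: Id(15) · σ(690/15) = 15 · 72 = 1080
  d = 23: Id(23) · σ(690/23) = 23 · 72 = 1656
  d = 30: Id(30) · σ(690/30) = 30 · 24 = 720
  d = 46: Id(46) · σ(690/46) = 46 · 24 = 1104
  d = 69: Id(69) · σ(690/69) = 69 · 18 = 1242
  d = 115: Id(115) · σ(690/115) = 115 · 12 = 1380
  d = 138: Id(138) · σ(690/138) = 138 · 6 = 828
  d = 230: Id(230) · σ(690/230) = 230 · 4 = 920
  d = 345: Id(345) · σ(690/345) = 345 · 3 = 1035
  d = 690: Id(690) · σ(690/690) = 690 · 1 = 690
Summing: (Id * σ)(690) = 1728 + 1152 + 1296 + 1440 + 864 + 960 + 1080 + 1656 + 720 + 1104 + 1242 + 1380 + 828 + 920 + 1035 + 690 = 18095.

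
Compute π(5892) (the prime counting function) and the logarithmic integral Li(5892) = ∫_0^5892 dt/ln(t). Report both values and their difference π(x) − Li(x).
π(5892) = 775;  Li(5892) ≈ 787.99;  π(x) − Li(x) ≈ -12.99.

Direct count of primes ≤ 5892 gives π(5892) = 775. Numerical evaluation of the logarithmic integral gives Li(5892) ≈ 787.99. The difference π(x) − Li(x) ≈ -12.99 is typically negative for small/moderate x (Li(x) overestimates), though Littlewood's theorem shows this sign changes infinitely often.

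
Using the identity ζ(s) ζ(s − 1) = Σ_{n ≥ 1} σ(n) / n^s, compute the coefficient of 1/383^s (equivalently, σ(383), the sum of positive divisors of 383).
σ(383) = 384

In the product (Σ m^0/m^s)(Σ k / k^s) = Σ (Σ_{d | n} d) / n^s, the coefficient of 1/n^s is σ(n) = Σ_{d | n} d. For n = 383, divisors are [1, 383]; summing: σ(383) = 384.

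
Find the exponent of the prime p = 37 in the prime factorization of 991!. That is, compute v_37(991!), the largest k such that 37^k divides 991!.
v_37(991!) = 26

Legendre's formula: v_p(n!) = Σ_{k ≥ 1} ⌊n / p^k⌋. For p = 37, n = 991, the terms are:
  ⌊991/37^1⌋ = ⌊991/37⌋ = 26
(the next term ⌊991/37^2⌋ = 0, terminating the sum). Summing: v_37(991!) = 26 = 26.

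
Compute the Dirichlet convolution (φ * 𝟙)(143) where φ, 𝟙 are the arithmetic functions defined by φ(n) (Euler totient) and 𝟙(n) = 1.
(φ * 𝟙)(143) = 143

Divisors of 143: [1, 11, 13, 143]. For each d | 143:
  d = 1: φ(1) · 𝟙(143/1) = 1 · 1 = 1
  d = 11: φ(11) · 𝟙(143/11) = 10 · 1 = 10
  d = 13: φ(13) · 𝟙(143/13) = 12 · 1 = 12
  d = 143: φ(143) · 𝟙(143/143) = 120 · 1 = 120
Summing: (φ * 𝟙)(143) = 1 + 10 + 12 + 120 = 143.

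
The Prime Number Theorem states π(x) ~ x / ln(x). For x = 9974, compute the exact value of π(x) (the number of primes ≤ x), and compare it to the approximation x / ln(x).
π(9974) = 1229;  x/ln(x) ≈ 1083.22;  relative error ≈ 11.86%.

Directly count primes up to 9974: π(9974) = 1229. The PNT approximation gives 9974/ln(9974) ≈ 9974/9.20774 ≈ 1083.22. Relative error (π(x) − x/ln(x)) / π(x) ≈ 11.86%; the approximation is known to undercount slightly (Li(x) is a better estimate).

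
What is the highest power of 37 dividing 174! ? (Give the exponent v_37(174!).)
v_37(174!) = 4

Legendre's formula: v_p(n!) = Σ_{k ≥ 1} ⌊n / p^k⌋. For p = 37, n = 174, the terms are:
  ⌊174/37^1⌋ = ⌊174/37⌋ = 4
(the next term ⌊174/37^2⌋ = 0, terminating the sum). Summing: v_37(174!) = 4 = 4.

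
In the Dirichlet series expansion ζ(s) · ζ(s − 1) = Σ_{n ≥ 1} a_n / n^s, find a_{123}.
σ(123) = 168

In the product (Σ m^0/m^s)(Σ k / k^s) = Σ (Σ_{d | n} d) / n^s, the coefficient of 1/n^s is σ(n) = Σ_{d | n} d. For n = 123, divisors are [1, 3, 41, 123]; summing: σ(123) = 168.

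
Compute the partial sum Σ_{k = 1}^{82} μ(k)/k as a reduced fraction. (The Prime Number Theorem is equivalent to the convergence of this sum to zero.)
Σ μ(k)/k = -1401629533229069216211617003/107254825578022430263302818471

Values of μ(k) for 1 ≤ k ≤ 82: μ(1) = 1, μ(2) = -1, μ(3) = -1, μ(5) = -1, μ(6) = 1, μ(7) = -1, μ(10) = 1, μ(11) = -1, μ(13) = -1, μ(14) = 1, μ(15) = 1, μ(17) = -1, μ(19) = -1, μ(21) = 1, μ(22) = 1, μ(23) = -1, μ(26) = 1, μ(29) = -1, μ(30) = -1, μ(31) = -1, μ(33) = 1, μ(34) = 1, μ(35) = 1, μ(37) = -1, μ(38) = 1, μ(39) = 1, μ(41) = -1, μ(42) = -1, μ(43) = -1, μ(46) = 1, μ(47) = -1, μ(51) = 1, μ(53) = -1, μ(55) = 1, μ(57) = 1, μ(58) = 1, μ(59) = -1, μ(61) = -1, μ(62) = 1, μ(65) = 1, μ(66) = -1, μ(67) = -1, μ(69) = 1, μ(70) = -1, μ(71) = -1, μ(73) = -1, μ(74) = 1, μ(77) = 1, μ(78) = -1, μ(79) = -1, μ(82) = 1, with μ = 0 on non-squarefree integers. Summing μ(k)/k for k where μ(k) ≠ 0 gives -1401629533229069216211617003/107254825578022430263302818471 ≈ -0.0131. (PNT ⟺ this sum → 0 as n → ∞.)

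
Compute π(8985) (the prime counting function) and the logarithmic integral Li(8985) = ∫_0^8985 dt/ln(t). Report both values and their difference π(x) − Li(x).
π(8985) = 1116;  Li(8985) ≈ 1135.30;  π(x) − Li(x) ≈ -19.30.

Direct count of primes ≤ 8985 gives π(8985) = 1116. Numerical evaluation of the logarithmic integral gives Li(8985) ≈ 1135.30. The difference π(x) − Li(x) ≈ -19.30 is typically negative for small/moderate x (Li(x) overestimates), though Littlewood's theorem shows this sign changes infinitely often.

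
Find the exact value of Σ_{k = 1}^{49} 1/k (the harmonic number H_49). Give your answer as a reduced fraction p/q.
H_49 = 13881256687139135026631/3099044504245996706400

Direct summation: H_49 = 1 + 1/2 + ... + 1/49. The least common denominator is lcm(1, ..., 49) = 3099044504245996706400; over this denominator the numerator is 3099044504245996706400 + 1549522252122998353200 + 1033014834748665568800 + 774761126061499176600 + 619808900849199341280 + 516507417374332784400 + 442720643463713815200 + 387380563030749588300 + 344338278249555189600 + 309904450424599670640 + 281731318567817882400 + 258253708687166392200 + 238388038788153592800 + 221360321731856907600 + 206602966949733113760 + 193690281515374794150 + 182296735543882159200 + 172169139124777594800 + 163107605486631405600 + 154952225212299835320 + 147573547821237938400 + 140865659283908941200 + 134741065401999856800 + 129126854343583196100 + 123961780169839868256 + 119194019394076796400 + 114779426083185063200 + 110680160865928453800 + 106863603594689541600 + 103301483474866556880 + 99969177556322474400 + 96845140757687397075 + 93910439522605960800 + 91148367771941079600 + 88544128692742763040 + 86084569562388797400 + 83757959574216127200 + 81553802743315702800 + 79462679596051197600 + 77476112606149917660 + 75586451323073090400 + 73786773910618969200 + 72070802424325504800 + 70432829641954470600 + 68867655649911037920 + 67370532700999928400 + 65937117111616951200 + 64563427171791598050 + 63245806209101973600 = 13881256687139135026631, so H_49 = 13881256687139135026631/3099044504245996706400 (already in lowest terms) ≈ 4.47921. (The PNT-adjacent estimate ln(49) + γ ≈ 4.46904 matches within O(1/n).)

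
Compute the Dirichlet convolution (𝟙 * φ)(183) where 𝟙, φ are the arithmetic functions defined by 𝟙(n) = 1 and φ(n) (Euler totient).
(𝟙 * φ)(183) = 183

Divisors of 183: [1, 3, 61, 183]. For each d | 183:
  d = 1: 𝟙(1) · φ(183/1) = 1 · 120 = 120
  d = 3: 𝟙(3) · φ(183/3) = 1 · 60 = 60
  d = 61: 𝟙(61) · φ(183/61) = 1 · 2 = 2
  d = 183: 𝟙(183) · φ(183/183) = 1 · 1 = 1
Summing: (𝟙 * φ)(183) = 120 + 60 + 2 + 1 = 183.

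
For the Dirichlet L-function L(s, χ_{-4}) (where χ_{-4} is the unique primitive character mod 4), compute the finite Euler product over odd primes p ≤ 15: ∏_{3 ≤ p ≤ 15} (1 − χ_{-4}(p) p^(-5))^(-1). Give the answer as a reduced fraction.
∏ = 700807599951834375/703510729567397888

The odd primes p ≤ 15 are [3, 5, 7, 11, 13]. For each, χ(p) = 1 if p ≡ 1 mod 4, χ(p) = −1 if p ≡ 3 mod 4. Taking (1 − χ(p)/p^5)^(-1) = p^5/(p^5 − χ(p)): (1 − (-1)/3^5)^(-1) · (1 − (1)/5^5)^(-1) · (1 − (-1)/7^5)^(-1) · (1 − (-1)/11^5)^(-1) · (1 − (1)/13^5)^(-1) = 700807599951834375/703510729567397888.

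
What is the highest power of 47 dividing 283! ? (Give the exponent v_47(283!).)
v_47(283!) = 6

Legendre's formula: v_p(n!) = Σ_{k ≥ 1} ⌊n / p^k⌋. For p = 47, n = 283, the terms are:
  ⌊283/47^1⌋ = ⌊283/47⌋ = 6
(the next term ⌊283/47^2⌋ = 0, terminating the sum). Summing: v_47(283!) = 6 = 6.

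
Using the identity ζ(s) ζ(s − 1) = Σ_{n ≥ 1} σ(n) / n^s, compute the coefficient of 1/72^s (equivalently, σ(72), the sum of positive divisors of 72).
σ(72) = 195

In the product (Σ m^0/m^s)(Σ k / k^s) = Σ (Σ_{d | n} d) / n^s, the coefficient of 1/n^s is σ(n) = Σ_{d | n} d. For n = 72, divisors are [1, 2, 3, 4, 6, 8, 9, 12, 18, 24, 36, 72]; summing: σ(72) = 195.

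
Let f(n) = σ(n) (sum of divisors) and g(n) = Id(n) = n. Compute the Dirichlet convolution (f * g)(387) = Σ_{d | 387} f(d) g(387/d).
(σ * Id)(387) = 2958

Divisors of 387: [1, 3, 9, 43, 129, 387]. For each d | 387:
  d = 1: σ(1) · Id(387/1) = 1 · 387 = 387
  d = 3: σ(3) · Id(387/3) = 4 · 129 = 516
  d = 9: σ(9) · Id(387/9) = 13 · 43 = 559
  d = 43: σ(43) · Id(387/43) = 44 · 9 = 396
  d = 129: σ(129) · Id(387/129) = 176 · 3 = 528
  d = 387: σ(387) · Id(387/387) = 572 · 1 = 572
Summing: (σ * Id)(387) = 387 + 516 + 559 + 396 + 528 + 572 = 2958.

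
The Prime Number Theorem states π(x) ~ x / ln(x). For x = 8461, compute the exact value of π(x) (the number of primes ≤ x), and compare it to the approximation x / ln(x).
π(8461) = 1058;  x/ln(x) ≈ 935.62;  relative error ≈ 11.57%.

Directly count primes up to 8461: π(8461) = 1058. The PNT approximation gives 8461/ln(8461) ≈ 8461/9.04322 ≈ 935.62. Relative error (π(x) − x/ln(x)) / π(x) ≈ 11.57%; the approximation is known to undercount slightly (Li(x) is a better estimate).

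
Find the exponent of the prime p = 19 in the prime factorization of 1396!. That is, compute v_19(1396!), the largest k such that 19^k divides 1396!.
v_19(1396!) = 76

Legendre's formula: v_p(n!) = Σ_{k ≥ 1} ⌊n / p^k⌋. For p = 19, n = 1396, the terms are:
  ⌊1396/19^1⌋ = ⌊1396/19⌋ = 73
  ⌊1396/19^2⌋ = ⌊1396/361⌋ = 3
(the next term ⌊1396/19^3⌋ = 0, terminating the sum). Summing: v_19(1396!) = 73 + 3 = 76.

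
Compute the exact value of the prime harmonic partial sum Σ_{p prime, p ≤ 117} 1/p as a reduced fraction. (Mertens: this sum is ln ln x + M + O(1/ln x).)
Σ 1/p = 58472171373748331322981543916880425472323867753/31610054640417607788145206291543662493274686990

π(117) = 30, so the primes ≤ 117 are [2, 3, 5, 7, 11, 13, 17, 19, 23, 29, 31, 37, 41, 43, 47, 53, 59, 61, 67, 71, 73, 79, 83, 89, 97, 101, 103, 107, 109, 113]. Summing 1/p over these primes: 58472171373748331322981543916880425472323867753/31610054640417607788145206291543662493274686990 ≈ 1.8498. Mertens estimate ln ln(117) + 0.2615 ≈ 1.8222.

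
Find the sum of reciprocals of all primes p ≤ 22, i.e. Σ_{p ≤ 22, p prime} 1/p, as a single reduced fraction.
Σ 1/p = 14117683/9699690

π(22) = 8, so the primes ≤ 22 are [2, 3, 5, 7, 11, 13, 17, 19]. Summing 1/p over these primes: 14117683/9699690 ≈ 1.4555. Mertens estimate ln ln(22) + 0.2615 ≈ 1.3900.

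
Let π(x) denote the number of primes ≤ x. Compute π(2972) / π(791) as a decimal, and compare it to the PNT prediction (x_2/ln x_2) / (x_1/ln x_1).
π(2972)/π(791) = 429/138 ≈ 3.1087;  PNT prediction ≈ 3.1354.

π(791) = 138 and π(2972) = 429, so π(2972)/π(791) ≈ 3.1087. The PNT-predicted ratio is (2972/ln(2972)) / (791/ln(791)) ≈ 3.1354. The two agree to within a few percent, as expected.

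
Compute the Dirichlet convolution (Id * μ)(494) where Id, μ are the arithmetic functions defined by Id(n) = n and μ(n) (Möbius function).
(Id * μ)(494) = 216

Divisors of 494: [1, 2, 13, 19, 26, 38, 247, 494]. For each d | 494:
  d = 1: Id(1) · μ(494/1) = 1 · -1 = -1
  d = 2: Id(2) · μ(494/2) = 2 · 1 = 2
  d = 13: Id(13) · μ(494/13) = 13 · 1 = 13
  d = 19: Id(19) · μ(494/19) = 19 · 1 = 19
  d = 26: Id(26) · μ(494/26) = 26 · -1 = -26
  d = 38: Id(38) · μ(494/38) = 38 · -1 = -38
  d = 247: Id(247) · μ(494/247) = 247 · -1 = -247
  d = 494: Id(494) · μ(494/494) = 494 · 1 = 494
Summing: (Id * μ)(494) = -1 + 2 + 13 + 19 + -26 + -38 + -247 + 494 = 216.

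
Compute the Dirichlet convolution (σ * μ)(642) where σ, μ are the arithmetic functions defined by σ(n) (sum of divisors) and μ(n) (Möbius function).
(σ * μ)(642) = 642

Divisors of 642: [1, 2, 3, 6, 107, 214, 321, 642]. For each d | 642:
  d = 1: σ(1) · μ(642/1) = 1 · -1 = -1
  d = 2: σ(2) · μ(642/2) = 3 · 1 = 3
  d = 3: σ(3) · μ(642/3) = 4 · 1 = 4
  d = 6: σ(6) · μ(642/6) = 12 · -1 = -12
  d = 107: σ(107) · μ(642/107) = 108 · 1 = 108
  d = 214: σ(214) · μ(642/214) = 324 · -1 = -324
  d = 321: σ(321) · μ(642/321) = 432 · -1 = -432
  d = 642: σ(642) · μ(642/642) = 1296 · 1 = 1296
Summing: (σ * μ)(642) = -1 + 3 + 4 + -12 + 108 + -324 + -432 + 1296 = 642.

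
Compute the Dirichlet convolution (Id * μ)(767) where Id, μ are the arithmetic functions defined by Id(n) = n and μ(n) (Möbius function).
(Id * μ)(767) = 696

Divisors of 767: [1, 13, 59, 767]. For each d | 767:
  d = 1: Id(1) · μ(767/1) = 1 · 1 = 1
  d = 13: Id(13) · μ(767/13) = 13 · -1 = -13
  d = 59: Id(59) · μ(767/59) = 59 · -1 = -59
  d = 767: Id(767) · μ(767/767) = 767 · 1 = 767
Summing: (Id * μ)(767) = 1 + -13 + -59 + 767 = 696.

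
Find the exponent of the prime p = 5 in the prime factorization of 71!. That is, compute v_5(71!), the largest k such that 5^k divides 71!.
v_5(71!) = 16

Legendre's formula: v_p(n!) = Σ_{k ≥ 1} ⌊n / p^k⌋. For p = 5, n = 71, the terms are:
  ⌊71/5^1⌋ = ⌊71/5⌋ = 14
  ⌊71/5^2⌋ = ⌊71/25⌋ = 2
(the next term ⌊71/5^3⌋ = 0, terminating the sum). Summing: v_5(71!) = 14 + 2 = 16.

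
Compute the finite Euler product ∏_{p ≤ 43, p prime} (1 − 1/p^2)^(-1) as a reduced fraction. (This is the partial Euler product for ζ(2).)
∏ = 1688189817927745147112851/1030750286035260801024000

The primes p ≤ 43 are [2, 3, 5, 7, 11, 13, 17, 19, 23, 29, 31, 37, 41, 43]. For each prime, (1 − 1/p^2)^(-1) = p^2 / (p^2 − 1). The product is (1 − 1/2^2)^(-1), (1 − 1/3^2)^(-1), (1 − 1/5^2)^(-1), (1 − 1/7^2)^(-1), (1 − 1/11^2)^(-1), (1 − 1/13^2)^(-1), (1 − 1/17^2)^(-1), (1 − 1/19^2)^(-1), (1 − 1/23^2)^(-1), (1 − 1/29^2)^(-1), (1 − 1/31^2)^(-1), (1 − 1/37^2)^(-1), (1 − 1/41^2)^(-1), (1 − 1/43^2)^(-1) = ∏ p^2 / (p^2 − 1) = 1688189817927745147112851/1030750286035260801024000.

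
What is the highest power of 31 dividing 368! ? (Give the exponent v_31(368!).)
v_31(368!) = 11

Legendre's formula: v_p(n!) = Σ_{k ≥ 1} ⌊n / p^k⌋. For p = 31, n = 368, the terms are:
  ⌊368/31^1⌋ = ⌊368/31⌋ = 11
(the next term ⌊368/31^2⌋ = 0, terminating the sum). Summing: v_31(368!) = 11 = 11.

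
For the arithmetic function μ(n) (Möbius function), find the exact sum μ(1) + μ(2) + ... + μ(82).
Σ_{n ≤ 82} μ(n) = -3

Compute μ(n) for each 1 ≤ n ≤ 82: μ(1) = 1, μ(2) = -1, μ(3) = -1, μ(4) = 0, μ(5) = -1, μ(6) = 1, μ(7) = -1, μ(8) = 0, μ(9) = 0, μ(10) = 1, μ(11) = -1, μ(12) = 0, μ(13) = -1, μ(14) = 1, μ(15) = 1, μ(16) = 0, μ(17) = -1, μ(18) = 0, μ(19) = -1, μ(20) = 0, μ(21) = 1, μ(22) = 1, μ(23) = -1, μ(24) = 0, μ(25) = 0, μ(26) = 1, μ(27) = 0, μ(28) = 0, μ(29) = -1, μ(30) = -1, μ(31) = -1, μ(32) = 0, μ(33) = 1, μ(34) = 1, μ(35) = 1, μ(36) = 0, μ(37) = -1, μ(38) = 1, μ(39) = 1, μ(40) = 0, μ(41) = -1, μ(42) = -1, μ(43) = -1, μ(44) = 0, μ(45) = 0, μ(46) = 1, μ(47) = -1, μ(48) = 0, μ(49) = 0, μ(50) = 0, μ(51) = 1, μ(52) = 0, μ(53) = -1, μ(54) = 0, μ(55) = 1, μ(56) = 0, μ(57) = 1, μ(58) = 1, μ(59) = -1, μ(60) = 0, μ(61) = -1, μ(62) = 1, μ(63) = 0, μ(64) = 0, μ(65) = 1, μ(66) = -1, μ(67) = -1, μ(68) = 0, μ(69) = 1, μ(70) = -1, μ(71) = -1, μ(72) = 0, μ(73) = -1, μ(74) = 1, μ(75) = 0, μ(76) = 0, μ(77) = 1, μ(78) = -1, μ(79) = -1, μ(80) = 0, μ(81) = 0, μ(82) = 1. Summing all 82 values: -3. (Mertens function M(x) = Σ_{n ≤ x} μ(n); on average M(x) should be small (PNT ⟺ M(x) = o(x)).)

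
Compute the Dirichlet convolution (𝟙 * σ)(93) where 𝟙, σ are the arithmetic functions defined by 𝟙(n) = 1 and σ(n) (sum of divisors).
(𝟙 * σ)(93) = 165

Divisors of 93: [1, 3, 31, 93]. For each d | 93:
  d = 1: 𝟙(1) · σ(93/1) = 1 · 128 = 128
  d = 3: 𝟙(3) · σ(93/3) = 1 · 32 = 32
  d = 31: 𝟙(31) · σ(93/31) = 1 · 4 = 4
  d = 93: 𝟙(93) · σ(93/93) = 1 · 1 = 1
Summing: (𝟙 * σ)(93) = 128 + 32 + 4 + 1 = 165.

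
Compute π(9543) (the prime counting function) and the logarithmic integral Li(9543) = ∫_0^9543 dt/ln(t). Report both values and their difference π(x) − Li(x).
π(9543) = 1181;  Li(9543) ≈ 1196.39;  π(x) − Li(x) ≈ -15.39.

Direct count of primes ≤ 9543 gives π(9543) = 1181. Numerical evaluation of the logarithmic integral gives Li(9543) ≈ 1196.39. The difference π(x) − Li(x) ≈ -15.39 is typically negative for small/moderate x (Li(x) overestimates), though Littlewood's theorem shows this sign changes infinitely often.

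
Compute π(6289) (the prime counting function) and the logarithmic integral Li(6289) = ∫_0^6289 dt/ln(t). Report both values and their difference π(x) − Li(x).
π(6289) = 818;  Li(6289) ≈ 833.54;  π(x) − Li(x) ≈ -15.54.

Direct count of primes ≤ 6289 gives π(6289) = 818. Numerical evaluation of the logarithmic integral gives Li(6289) ≈ 833.54. The difference π(x) − Li(x) ≈ -15.54 is typically negative for small/moderate x (Li(x) overestimates), though Littlewood's theorem shows this sign changes infinitely often.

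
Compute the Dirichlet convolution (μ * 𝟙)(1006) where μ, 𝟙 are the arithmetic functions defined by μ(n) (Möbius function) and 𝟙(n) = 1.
(μ * 𝟙)(1006) = 0

Divisors of 1006: [1, 2, 503, 1006]. For each d | 1006:
  d = 1: μ(1) · 𝟙(1006/1) = 1 · 1 = 1
  d = 2: μ(2) · 𝟙(1006/2) = -1 · 1 = -1
  d = 503: μ(503) · 𝟙(1006/503) = -1 · 1 = -1
  d = 1006: μ(1006) · 𝟙(1006/1006) = 1 · 1 = 1
Summing: (μ * 𝟙)(1006) = 1 + -1 + -1 + 1 = 0.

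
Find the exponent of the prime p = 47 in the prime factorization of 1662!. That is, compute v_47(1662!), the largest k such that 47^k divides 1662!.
v_47(1662!) = 35

Legendre's formula: v_p(n!) = Σ_{k ≥ 1} ⌊n / p^k⌋. For p = 47, n = 1662, the terms are:
  ⌊1662/47^1⌋ = ⌊1662/47⌋ = 35
(the next term ⌊1662/47^2⌋ = 0, terminating the sum). Summing: v_47(1662!) = 35 = 35.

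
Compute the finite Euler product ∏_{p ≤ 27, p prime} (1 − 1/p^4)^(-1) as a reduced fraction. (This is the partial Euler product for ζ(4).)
∏ = 179711034607426083154393/166042662475294310400000

The primes p ≤ 27 are [2, 3, 5, 7, 11, 13, 17, 19, 23]. For each prime, (1 − 1/p^4)^(-1) = p^4 / (p^4 − 1). The product is (1 − 1/2^4)^(-1), (1 − 1/3^4)^(-1), (1 − 1/5^4)^(-1), (1 − 1/7^4)^(-1), (1 − 1/11^4)^(-1), (1 − 1/13^4)^(-1), (1 − 1/17^4)^(-1), (1 − 1/19^4)^(-1), (1 − 1/23^4)^(-1) = ∏ p^4 / (p^4 − 1) = 179711034607426083154393/166042662475294310400000.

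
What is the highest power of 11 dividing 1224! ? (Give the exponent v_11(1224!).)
v_11(1224!) = 121

Legendre's formula: v_p(n!) = Σ_{k ≥ 1} ⌊n / p^k⌋. For p = 11, n = 1224, the terms are:
  ⌊1224/11^1⌋ = ⌊1224/11⌋ = 111
  ⌊1224/11^2⌋ = ⌊1224/121⌋ = 10
(the next term ⌊1224/11^3⌋ = 0, terminating the sum). Summing: v_11(1224!) = 111 + 10 = 121.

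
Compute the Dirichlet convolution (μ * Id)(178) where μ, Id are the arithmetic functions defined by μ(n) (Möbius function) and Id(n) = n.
(μ * Id)(178) = 88

Divisors of 178: [1, 2, 89, 178]. For each d | 178:
  d = 1: μ(1) · Id(178/1) = 1 · 178 = 178
  d = 2: μ(2) · Id(178/2) = -1 · 89 = -89
  d = 89: μ(89) · Id(178/89) = -1 · 2 = -2
  d = 178: μ(178) · Id(178/178) = 1 · 1 = 1
Summing: (μ * Id)(178) = 178 + -89 + -2 + 1 = 88.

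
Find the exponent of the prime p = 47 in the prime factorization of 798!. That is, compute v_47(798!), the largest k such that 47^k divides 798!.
v_47(798!) = 16

Legendre's formula: v_p(n!) = Σ_{k ≥ 1} ⌊n / p^k⌋. For p = 47, n = 798, the terms are:
  ⌊798/47^1⌋ = ⌊798/47⌋ = 16
(the next term ⌊798/47^2⌋ = 0, terminating the sum). Summing: v_47(798!) = 16 = 16.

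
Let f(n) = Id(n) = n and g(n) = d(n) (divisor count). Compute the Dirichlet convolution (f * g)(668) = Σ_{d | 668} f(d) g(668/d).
(Id * d)(668) = 1859

Divisors of 668: [1, 2, 4, 167, 334, 668]. For each d | 668:
  d = 1: Id(1) · d(668/1) = 1 · 6 = 6
  d = 2: Id(2) · d(668/2) = 2 · 4 = 8
  d = 4: Id(4) · d(668/4) = 4 · 2 = 8
  d = 167: Id(167) · d(668/167) = 167 · 3 = 501
  d = 334: Id(334) · d(668/334) = 334 · 2 = 668
  d = 668: Id(668) · d(668/668) = 668 · 1 = 668
Summing: (Id * d)(668) = 6 + 8 + 8 + 501 + 668 + 668 = 1859.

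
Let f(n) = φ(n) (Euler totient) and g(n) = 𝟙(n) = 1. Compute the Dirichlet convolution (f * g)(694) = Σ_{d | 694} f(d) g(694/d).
(φ * 𝟙)(694) = 694

Divisors of 694: [1, 2, 347, 694]. For each d | 694:
  d = 1: φ(1) · 𝟙(694/1) = 1 · 1 = 1
  d = 2: φ(2) · 𝟙(694/2) = 1 · 1 = 1
  d = 347: φ(347) · 𝟙(694/347) = 346 · 1 = 346
  d = 694: φ(694) · 𝟙(694/694) = 346 · 1 = 346
Summing: (φ * 𝟙)(694) = 1 + 1 + 346 + 346 = 694.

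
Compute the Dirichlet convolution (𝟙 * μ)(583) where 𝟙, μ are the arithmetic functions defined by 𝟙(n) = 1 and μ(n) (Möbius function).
(𝟙 * μ)(583) = 0

Divisors of 583: [1, 11, 53, 583]. For each d | 583:
  d = 1: 𝟙(1) · μ(583/1) = 1 · 1 = 1
  d = 11: 𝟙(11) · μ(583/11) = 1 · -1 = -1
  d = 53: 𝟙(53) · μ(583/53) = 1 · -1 = -1
  d = 583: 𝟙(583) · μ(583/583) = 1 · 1 = 1
Summing: (𝟙 * μ)(583) = 1 + -1 + -1 + 1 = 0.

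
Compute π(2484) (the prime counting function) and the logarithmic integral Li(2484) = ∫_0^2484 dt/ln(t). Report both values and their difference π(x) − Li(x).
π(2484) = 367;  Li(2484) ≈ 377.56;  π(x) − Li(x) ≈ -10.56.

Direct count of primes ≤ 2484 gives π(2484) = 367. Numerical evaluation of the logarithmic integral gives Li(2484) ≈ 377.56. The difference π(x) − Li(x) ≈ -10.56 is typically negative for small/moderate x (Li(x) overestimates), though Littlewood's theorem shows this sign changes infinitely often.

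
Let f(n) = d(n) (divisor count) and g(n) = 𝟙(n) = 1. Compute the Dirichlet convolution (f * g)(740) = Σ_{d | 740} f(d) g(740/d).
(d * 𝟙)(740) = 54

Divisors of 740: [1, 2, 4, 5, 10, 20, 37, 74, 148, 185, 370, 740]. For each d | 740:
  d = 1: d(1) · 𝟙(740/1) = 1 · 1 = 1
  d = 2: d(2) · 𝟙(740/2) = 2 · 1 = 2
  d = 4: d(4) · 𝟙(740/4) = 3 · 1 = 3
  d = 5: d(5) · 𝟙(740/5) = 2 · 1 = 2
  d = 10: d(10) · 𝟙(740/10) = 4 · 1 = 4
  d = 20: d(20) · 𝟙(740/20) = 6 · 1 = 6
  d = 37: d(37) · 𝟙(740/37) = 2 · 1 = 2
  d = 74: d(74) · 𝟙(740/74) = 4 · 1 = 4
  d = 148: d(148) · 𝟙(740/148) = 6 · 1 = 6
  d = 185: d(185) · 𝟙(740/185) = 4 · 1 = 4
  d = 370: d(370) · 𝟙(740/370) = 8 · 1 = 8
  d = 740: d(740) · 𝟙(740/740) = 12 · 1 = 12
Summing: (d * 𝟙)(740) = 1 + 2 + 3 + 2 + 4 + 6 + 2 + 4 + 6 + 4 + 8 + 12 = 54.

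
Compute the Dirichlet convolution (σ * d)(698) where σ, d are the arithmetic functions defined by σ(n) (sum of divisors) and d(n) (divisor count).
(σ * d)(698) = 1760

Divisors of 698: [1, 2, 349, 698]. For each d | 698:
  d = 1: σ(1) · d(698/1) = 1 · 4 = 4
  d = 2: σ(2) · d(698/2) = 3 · 2 = 6
  d = 349: σ(349) · d(698/349) = 350 · 2 = 700
  d = 698: σ(698) · d(698/698) = 1050 · 1 = 1050
Summing: (σ * d)(698) = 4 + 6 + 700 + 1050 = 1760.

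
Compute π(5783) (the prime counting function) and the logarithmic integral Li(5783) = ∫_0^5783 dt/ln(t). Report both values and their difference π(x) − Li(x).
π(5783) = 759;  Li(5783) ≈ 775.42;  π(x) − Li(x) ≈ -16.42.

Direct count of primes ≤ 5783 gives π(5783) = 759. Numerical evaluation of the logarithmic integral gives Li(5783) ≈ 775.42. The difference π(x) − Li(x) ≈ -16.42 is typically negative for small/moderate x (Li(x) overestimates), though Littlewood's theorem shows this sign changes infinitely often.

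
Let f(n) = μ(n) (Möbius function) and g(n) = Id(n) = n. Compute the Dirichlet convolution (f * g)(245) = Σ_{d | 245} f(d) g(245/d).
(μ * Id)(245) = 168

Divisors of 245: [1, 5, 7, 35, 49, 245]. For each d | 245:
  d = 1: μ(1) · Id(245/1) = 1 · 245 = 245
  d = 5: μ(5) · Id(245/5) = -1 · 49 = -49
  d = 7: μ(7) · Id(245/7) = -1 · 35 = -35
  d = 35: μ(35) · Id(245/35) = 1 · 7 = 7
  d = 49: μ(49) · Id(245/49) = 0 · 5 = 0
  d = 245: μ(245) · Id(245/245) = 0 · 1 = 0
Summing: (μ * Id)(245) = 245 + -49 + -35 + 7 + 0 + 0 = 168.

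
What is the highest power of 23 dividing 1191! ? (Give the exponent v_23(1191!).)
v_23(1191!) = 53

Legendre's formula: v_p(n!) = Σ_{k ≥ 1} ⌊n / p^k⌋. For p = 23, n = 1191, the terms are:
  ⌊1191/23^1⌋ = ⌊1191/23⌋ = 51
  ⌊1191/23^2⌋ = ⌊1191/529⌋ = 2
(the next term ⌊1191/23^3⌋ = 0, terminating the sum). Summing: v_23(1191!) = 51 + 2 = 53.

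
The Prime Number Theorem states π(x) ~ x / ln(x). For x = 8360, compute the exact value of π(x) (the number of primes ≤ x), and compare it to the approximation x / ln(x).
π(8360) = 1046;  x/ln(x) ≈ 925.68;  relative error ≈ 11.50%.

Directly count primes up to 8360: π(8360) = 1046. The PNT approximation gives 8360/ln(8360) ≈ 8360/9.03121 ≈ 925.68. Relative error (π(x) − x/ln(x)) / π(x) ≈ 11.50%; the approximation is known to undercount slightly (Li(x) is a better estimate).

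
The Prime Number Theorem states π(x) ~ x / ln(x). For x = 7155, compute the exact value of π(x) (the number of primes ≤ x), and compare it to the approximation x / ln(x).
π(7155) = 915;  x/ln(x) ≈ 806.15;  relative error ≈ 11.90%.

Directly count primes up to 7155: π(7155) = 915. The PNT approximation gives 7155/ln(7155) ≈ 7155/8.87557 ≈ 806.15. Relative error (π(x) − x/ln(x)) / π(x) ≈ 11.90%; the approximation is known to undercount slightly (Li(x) is a better estimate).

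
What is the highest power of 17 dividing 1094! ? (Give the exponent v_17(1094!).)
v_17(1094!) = 67

Legendre's formula: v_p(n!) = Σ_{k ≥ 1} ⌊n / p^k⌋. For p = 17, n = 1094, the terms are:
  ⌊1094/17^1⌋ = ⌊1094/17⌋ = 64
  ⌊1094/17^2⌋ = ⌊1094/289⌋ = 3
(the next term ⌊1094/17^3⌋ = 0, terminating the sum). Summing: v_17(1094!) = 64 + 3 = 67.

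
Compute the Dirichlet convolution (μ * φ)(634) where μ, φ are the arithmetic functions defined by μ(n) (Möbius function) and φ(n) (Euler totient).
(μ * φ)(634) = 0

Divisors of 634: [1, 2, 317, 634]. For each d | 634:
  d = 1: μ(1) · φ(634/1) = 1 · 316 = 316
  d = 2: μ(2) · φ(634/2) = -1 · 316 = -316
  d = 317: μ(317) · φ(634/317) = -1 · 1 = -1
  d = 634: μ(634) · φ(634/634) = 1 · 1 = 1
Summing: (μ * φ)(634) = 316 + -316 + -1 + 1 = 0.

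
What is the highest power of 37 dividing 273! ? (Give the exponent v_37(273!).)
v_37(273!) = 7

Legendre's formula: v_p(n!) = Σ_{k ≥ 1} ⌊n / p^k⌋. For p = 37, n = 273, the terms are:
  ⌊273/37^1⌋ = ⌊273/37⌋ = 7
(the next term ⌊273/37^2⌋ = 0, terminating the sum). Summing: v_37(273!) = 7 = 7.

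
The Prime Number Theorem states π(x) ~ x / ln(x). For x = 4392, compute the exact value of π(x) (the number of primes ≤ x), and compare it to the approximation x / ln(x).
π(4392) = 598;  x/ln(x) ≈ 523.63;  relative error ≈ 12.44%.

Directly count primes up to 4392: π(4392) = 598. The PNT approximation gives 4392/ln(4392) ≈ 4392/8.38754 ≈ 523.63. Relative error (π(x) − x/ln(x)) / π(x) ≈ 12.44%; the approximation is known to undercount slightly (Li(x) is a better estimate).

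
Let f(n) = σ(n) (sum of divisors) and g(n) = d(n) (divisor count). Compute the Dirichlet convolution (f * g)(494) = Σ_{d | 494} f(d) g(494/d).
(σ * d)(494) = 1760

Divisors of 494: [1, 2, 13, 19, 26, 38, 247, 494]. For each d | 494:
  d = 1: σ(1) · d(494/1) = 1 · 8 = 8
  d = 2: σ(2) · d(494/2) = 3 · 4 = 12
  d = 13: σ(13) · d(494/13) = 14 · 4 = 56
  d = 19: σ(19) · d(494/19) = 20 · 4 = 80
  d = 26: σ(26) · d(494/26) = 42 · 2 = 84
  d = 38: σ(38) · d(494/38) = 60 · 2 = 120
  d = 247: σ(247) · d(494/247) = 280 · 2 = 560
  d = 494: σ(494) · d(494/494) = 840 · 1 = 840
Summing: (σ * d)(494) = 8 + 12 + 56 + 80 + 84 + 120 + 560 + 840 = 1760.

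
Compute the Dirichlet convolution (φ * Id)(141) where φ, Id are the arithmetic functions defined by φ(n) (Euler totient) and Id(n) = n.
(φ * Id)(141) = 465

Divisors of 141: [1, 3, 47, 141]. For each d | 141:
  d = 1: φ(1) · Id(141/1) = 1 · 141 = 141
  d = 3: φ(3) · Id(141/3) = 2 · 47 = 94
  d = 47: φ(47) · Id(141/47) = 46 · 3 = 138
  d = 141: φ(141) · Id(141/141) = 92 · 1 = 92
Summing: (φ * Id)(141) = 141 + 94 + 138 + 92 = 465.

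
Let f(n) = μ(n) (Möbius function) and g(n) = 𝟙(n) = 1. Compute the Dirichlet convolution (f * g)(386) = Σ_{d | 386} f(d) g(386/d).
(μ * 𝟙)(386) = 0

Divisors of 386: [1, 2, 193, 386]. For each d | 386:
  d = 1: μ(1) · 𝟙(386/1) = 1 · 1 = 1
  d = 2: μ(2) · 𝟙(386/2) = -1 · 1 = -1
  d = 193: μ(193) · 𝟙(386/193) = -1 · 1 = -1
  d = 386: μ(386) · 𝟙(386/386) = 1 · 1 = 1
Summing: (μ * 𝟙)(386) = 1 + -1 + -1 + 1 = 0.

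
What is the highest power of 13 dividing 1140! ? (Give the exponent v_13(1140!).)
v_13(1140!) = 93

Legendre's formula: v_p(n!) = Σ_{k ≥ 1} ⌊n / p^k⌋. For p = 13, n = 1140, the terms are:
  ⌊1140/13^1⌋ = ⌊1140/13⌋ = 87
  ⌊1140/13^2⌋ = ⌊1140/169⌋ = 6
(the next term ⌊1140/13^3⌋ = 0, terminating the sum). Summing: v_13(1140!) = 87 + 6 = 93.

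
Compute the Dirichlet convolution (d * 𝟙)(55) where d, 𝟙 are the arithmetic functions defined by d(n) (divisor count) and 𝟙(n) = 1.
(d * 𝟙)(55) = 9

Divisors of 55: [1, 5, 11, 55]. For each d | 55:
  d = 1: d(1) · 𝟙(55/1) = 1 · 1 = 1
  d = 5: d(5) · 𝟙(55/5) = 2 · 1 = 2
  d = 11: d(11) · 𝟙(55/11) = 2 · 1 = 2
  d = 55: d(55) · 𝟙(55/55) = 4 · 1 = 4
Summing: (d * 𝟙)(55) = 1 + 2 + 2 + 4 = 9.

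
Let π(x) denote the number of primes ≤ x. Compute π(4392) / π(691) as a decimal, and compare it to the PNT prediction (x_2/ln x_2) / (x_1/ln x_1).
π(4392)/π(691) = 598/125 ≈ 4.7840;  PNT prediction ≈ 4.9545.

π(691) = 125 and π(4392) = 598, so π(4392)/π(691) ≈ 4.7840. The PNT-predicted ratio is (4392/ln(4392)) / (691/ln(691)) ≈ 4.9545. The two agree to within a few percent, as expected.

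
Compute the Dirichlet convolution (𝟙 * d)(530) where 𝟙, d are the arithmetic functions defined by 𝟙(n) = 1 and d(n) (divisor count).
(𝟙 * d)(530) = 27

Divisors of 530: [1, 2, 5, 10, 53, 106, 265, 530]. For each d | 530:
  d = 1: 𝟙(1) · d(530/1) = 1 · 8 = 8
  d = 2: 𝟙(2) · d(530/2) = 1 · 4 = 4
  d = 5: 𝟙(5) · d(530/5) = 1 · 4 = 4
  d = 10: 𝟙(10) · d(530/10) = 1 · 2 = 2
  d = 53: 𝟙(53) · d(530/53) = 1 · 4 = 4
  d = 106: 𝟙(106) · d(530/106) = 1 · 2 = 2
  d = 265: 𝟙(265) · d(530/265) = 1 · 2 = 2
  d = 530: 𝟙(530) · d(530/530) = 1 · 1 = 1
Summing: (𝟙 * d)(530) = 8 + 4 + 4 + 2 + 4 + 2 + 2 + 1 = 27.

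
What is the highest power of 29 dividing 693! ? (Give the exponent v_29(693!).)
v_29(693!) = 23

Legendre's formula: v_p(n!) = Σ_{k ≥ 1} ⌊n / p^k⌋. For p = 29, n = 693, the terms are:
  ⌊693/29^1⌋ = ⌊693/29⌋ = 23
(the next term ⌊693/29^2⌋ = 0, terminating the sum). Summing: v_29(693!) = 23 = 23.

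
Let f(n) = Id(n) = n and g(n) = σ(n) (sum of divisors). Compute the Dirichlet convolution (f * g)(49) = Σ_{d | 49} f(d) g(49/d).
(Id * σ)(49) = 162

Divisors of 49: [1, 7, 49]. For each d | 49:
  d = 1: Id(1) · σ(49/1) = 1 · 57 = 57
  d = 7: Id(7) · σ(49/7) = 7 · 8 = 56
  d = 49: Id(49) · σ(49/49) = 49 · 1 = 49
Summing: (Id * σ)(49) = 57 + 56 + 49 = 162.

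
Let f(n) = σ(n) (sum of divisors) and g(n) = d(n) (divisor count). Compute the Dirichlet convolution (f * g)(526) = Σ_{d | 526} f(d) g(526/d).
(σ * d)(526) = 1330

Divisors of 526: [1, 2, 263, 526]. For each d | 526:
  d = 1: σ(1) · d(526/1) = 1 · 4 = 4
  d = 2: σ(2) · d(526/2) = 3 · 2 = 6
  d = 263: σ(263) · d(526/263) = 264 · 2 = 528
  d = 526: σ(526) · d(526/526) = 792 · 1 = 792
Summing: (σ * d)(526) = 4 + 6 + 528 + 792 = 1330.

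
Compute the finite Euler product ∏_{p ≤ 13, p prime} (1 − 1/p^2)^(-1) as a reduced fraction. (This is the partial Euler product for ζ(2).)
∏ = 715715/442368

The primes p ≤ 13 are [2, 3, 5, 7, 11, 13]. For each prime, (1 − 1/p^2)^(-1) = p^2 / (p^2 − 1). The product is (1 − 1/2^2)^(-1), (1 − 1/3^2)^(-1), (1 − 1/5^2)^(-1), (1 − 1/7^2)^(-1), (1 − 1/11^2)^(-1), (1 − 1/13^2)^(-1) = ∏ p^2 / (p^2 − 1) = 715715/442368.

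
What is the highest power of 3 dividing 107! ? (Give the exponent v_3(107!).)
v_3(107!) = 50

Legendre's formula: v_p(n!) = Σ_{k ≥ 1} ⌊n / p^k⌋. For p = 3, n = 107, the terms are:
  ⌊107/3^1⌋ = ⌊107/3⌋ = 35
  ⌊107/3^2⌋ = ⌊107/9⌋ = 11
  ⌊107/3^3⌋ = ⌊107/27⌋ = 3
  ⌊107/3^4⌋ = ⌊107/81⌋ = 1
(the next term ⌊107/3^5⌋ = 0, terminating the sum). Summing: v_3(107!) = 35 + 11 + 3 + 1 = 50.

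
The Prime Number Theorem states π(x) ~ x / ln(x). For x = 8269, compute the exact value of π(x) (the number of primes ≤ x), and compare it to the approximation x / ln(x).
π(8269) = 1037;  x/ln(x) ≈ 916.71;  relative error ≈ 11.60%.

Directly count primes up to 8269: π(8269) = 1037. The PNT approximation gives 8269/ln(8269) ≈ 8269/9.02027 ≈ 916.71. Relative error (π(x) − x/ln(x)) / π(x) ≈ 11.60%; the approximation is known to undercount slightly (Li(x) is a better estimate).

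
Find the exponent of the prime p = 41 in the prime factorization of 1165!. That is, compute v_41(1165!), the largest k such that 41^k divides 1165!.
v_41(1165!) = 28

Legendre's formula: v_p(n!) = Σ_{k ≥ 1} ⌊n / p^k⌋. For p = 41, n = 1165, the terms are:
  ⌊1165/41^1⌋ = ⌊1165/41⌋ = 28
(the next term ⌊1165/41^2⌋ = 0, terminating the sum). Summing: v_41(1165!) = 28 = 28.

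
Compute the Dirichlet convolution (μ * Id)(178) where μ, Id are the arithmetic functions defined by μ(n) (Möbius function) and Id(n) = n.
(μ * Id)(178) = 88

Divisors of 178: [1, 2, 89, 178]. For each d | 178:
  d = 1: μ(1) · Id(178/1) = 1 · 178 = 178
  d = 2: μ(2) · Id(178/2) = -1 · 89 = -89
  d = 89: μ(89) · Id(178/89) = -1 · 2 = -2
  d = 178: μ(178) · Id(178/178) = 1 · 1 = 1
Summing: (μ * Id)(178) = 178 + -89 + -2 + 1 = 88.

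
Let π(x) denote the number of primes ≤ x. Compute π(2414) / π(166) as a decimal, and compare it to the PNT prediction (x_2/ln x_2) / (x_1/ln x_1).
π(2414)/π(166) = 358/38 ≈ 9.4211;  PNT prediction ≈ 9.5441.

π(166) = 38 and π(2414) = 358, so π(2414)/π(166) ≈ 9.4211. The PNT-predicted ratio is (2414/ln(2414)) / (166/ln(166)) ≈ 9.5441. The two agree to within a few percent, as expected.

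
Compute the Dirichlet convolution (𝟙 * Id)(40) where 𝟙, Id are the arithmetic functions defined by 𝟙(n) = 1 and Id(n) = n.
(𝟙 * Id)(40) = 90

Divisors of 40: [1, 2, 4, 5, 8, 10, 20, 40]. For each d | 40:
  d = 1: 𝟙(1) · Id(40/1) = 1 · 40 = 40
  d = 2: 𝟙(2) · Id(40/2) = 1 · 20 = 20
  d = 4: 𝟙(4) · Id(40/4) = 1 · 10 = 10
  d = 5: 𝟙(5) · Id(40/5) = 1 · 8 = 8
  d = 8: 𝟙(8) · Id(40/8) = 1 · 5 = 5
  d = 10: 𝟙(10) · Id(40/10) = 1 · 4 = 4
  d = 20: 𝟙(20) · Id(40/20) = 1 · 2 = 2
  d = 40: 𝟙(40) · Id(40/40) = 1 · 1 = 1
Summing: (𝟙 * Id)(40) = 40 + 20 + 10 + 8 + 5 + 4 + 2 + 1 = 90.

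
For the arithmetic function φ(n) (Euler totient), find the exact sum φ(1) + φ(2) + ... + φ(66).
Σ_{n ≤ 66} φ(n) = 1328

Compute φ(n) for each 1 ≤ n ≤ 66: φ(1) = 1, φ(2) = 1, φ(3) = 2, φ(4) = 2, φ(5) = 4, φ(6) = 2, φ(7) = 6, φ(8) = 4, φ(9) = 6, φ(10) = 4, φ(11) = 10, φ(12) = 4, φ(13) = 12, φ(14) = 6, φ(15) = 8, φ(16) = 8, φ(17) = 16, φ(18) = 6, φ(19) = 18, φ(20) = 8, φ(21) = 12, φ(22) = 10, φ(23) = 22, φ(24) = 8, φ(25) = 20, φ(26) = 12, φ(27) = 18, φ(28) = 12, φ(29) = 28, φ(30) = 8, φ(31) = 30, φ(32) = 16, φ(33) = 20, φ(34) = 16, φ(35) = 24, φ(36) = 12, φ(37) = 36, φ(38) = 18, φ(39) = 24, φ(40) = 16, φ(41) = 40, φ(42) = 12, φ(43) = 42, φ(44) = 20, φ(45) = 24, φ(46) = 22, φ(47) = 46, φ(48) = 16, φ(49) = 42, φ(50) = 20, φ(51) = 32, φ(52) = 24, φ(53) = 52, φ(54) = 18, φ(55) = 40, φ(56) = 24, φ(57) = 36, φ(58) = 28, φ(59) = 58, φ(60) = 16, φ(61) = 60, φ(62) = 30, φ(63) = 36, φ(64) = 32, φ(65) = 48, φ(66) = 20. Summing all 66 values: 1328. (Average order: Σ_{n ≤ x} φ(n) ~ (3/π²) x². For x = 66, (3/π²)·66² ≈ 1324.07.)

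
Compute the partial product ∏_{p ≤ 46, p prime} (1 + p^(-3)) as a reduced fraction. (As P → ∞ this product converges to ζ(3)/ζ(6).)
∏ = 77199709041125603078439960576/65340146372601957980502060935

The primes p ≤ 46 are [2, 3, 5, 7, 11, 13, 17, 19, 23, 29, 31, 37, 41, 43]. For each, (1 + 1/p^3) = (p^3 + 1)/p^3. Multiplying these fractions over p ∈ [2, 3, 5, 7, 11, 13, 17, 19, 23, 29, 31, 37, 41, 43] gives 77199709041125603078439960576/65340146372601957980502060935. (In the limit P → ∞ this tends to ζ(3)/ζ(6).)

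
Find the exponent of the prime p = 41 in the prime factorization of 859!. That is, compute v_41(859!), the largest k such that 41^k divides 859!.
v_41(859!) = 20

Legendre's formula: v_p(n!) = Σ_{k ≥ 1} ⌊n / p^k⌋. For p = 41, n = 859, the terms are:
  ⌊859/41^1⌋ = ⌊859/41⌋ = 20
(the next term ⌊859/41^2⌋ = 0, terminating the sum). Summing: v_41(859!) = 20 = 20.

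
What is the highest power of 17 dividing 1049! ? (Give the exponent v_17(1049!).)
v_17(1049!) = 64

Legendre's formula: v_p(n!) = Σ_{k ≥ 1} ⌊n / p^k⌋. For p = 17, n = 1049, the terms are:
  ⌊1049/17^1⌋ = ⌊1049/17⌋ = 61
  ⌊1049/17^2⌋ = ⌊1049/289⌋ = 3
(the next term ⌊1049/17^3⌋ = 0, terminating the sum). Summing: v_17(1049!) = 61 + 3 = 64.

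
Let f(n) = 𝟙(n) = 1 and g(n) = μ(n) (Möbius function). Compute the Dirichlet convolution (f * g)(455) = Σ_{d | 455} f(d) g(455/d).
(𝟙 * μ)(455) = 0

Divisors of 455: [1, 5, 7, 13, 35, 65, 91, 455]. For each d | 455:
  d = 1: 𝟙(1) · μ(455/1) = 1 · -1 = -1
  d = 5: 𝟙(5) · μ(455/5) = 1 · 1 = 1
  d = 7: 𝟙(7) · μ(455/7) = 1 · 1 = 1
  d = 13: 𝟙(13) · μ(455/13) = 1 · 1 = 1
  d = 35: 𝟙(35) · μ(455/35) = 1 · -1 = -1
  d = 65: 𝟙(65) · μ(455/65) = 1 · -1 = -1
  d = 91: 𝟙(91) · μ(455/91) = 1 · -1 = -1
  d = 455: 𝟙(455) · μ(455/455) = 1 · 1 = 1
Summing: (𝟙 * μ)(455) = -1 + 1 + 1 + 1 + -1 + -1 + -1 + 1 = 0.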